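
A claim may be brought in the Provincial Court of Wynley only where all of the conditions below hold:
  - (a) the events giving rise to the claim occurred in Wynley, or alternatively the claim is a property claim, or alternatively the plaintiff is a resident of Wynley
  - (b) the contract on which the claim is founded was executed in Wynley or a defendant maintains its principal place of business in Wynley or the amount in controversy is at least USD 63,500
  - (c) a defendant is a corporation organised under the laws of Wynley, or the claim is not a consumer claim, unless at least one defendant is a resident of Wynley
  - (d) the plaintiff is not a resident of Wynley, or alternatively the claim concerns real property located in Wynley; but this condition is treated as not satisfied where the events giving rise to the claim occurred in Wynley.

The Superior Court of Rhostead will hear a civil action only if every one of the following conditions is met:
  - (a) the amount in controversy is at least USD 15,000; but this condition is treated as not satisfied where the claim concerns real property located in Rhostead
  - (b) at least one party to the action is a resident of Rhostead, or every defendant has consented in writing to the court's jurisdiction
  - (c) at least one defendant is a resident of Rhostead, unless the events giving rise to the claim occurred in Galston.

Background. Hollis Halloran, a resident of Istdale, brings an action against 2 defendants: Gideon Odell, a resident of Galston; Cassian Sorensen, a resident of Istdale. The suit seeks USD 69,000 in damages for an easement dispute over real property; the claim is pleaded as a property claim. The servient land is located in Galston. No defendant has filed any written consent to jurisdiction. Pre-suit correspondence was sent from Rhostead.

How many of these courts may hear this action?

The Provincial Court of Wynley:
  (a) The claim is a property claim — that alternative is enough. Condition met.
  (b) The amount in controversy is $69,000, which meets the $63,500 floor, which satisfies one of the alternatives. Satisfied.
  (c) The claim is a property claim, not a consumer claim — that alternative is enough. Condition met.
  (d) The plaintiff resides in Istdale, which is not Wynley, which satisfies one of the alternatives. The exception is not triggered, since the operative events occurred in Galston, not Wynley. Satisfied.
  → Jurisdiction lies.
The Superior Court of Rhostead:
  (a) The amount in controversy is 69,000 dollars, which meets the 15,000 dollars floor. The carve-out does not apply: the property lies in Galston, not Rhostead. Met.
  (b) No party resides in Rhostead; no such written consent has been filed — every alternative fails. Condition not met.
  (c) No defendant resides in Rhostead (they reside in Galston, Istdale). But the operative events occurred in Galston, and the 'unless' clause therefore excuses the requirement. Satisfied.
  → The court lacks jurisdiction.
Courts with jurisdiction: the Provincial Court of Wynley — 1 in total.

1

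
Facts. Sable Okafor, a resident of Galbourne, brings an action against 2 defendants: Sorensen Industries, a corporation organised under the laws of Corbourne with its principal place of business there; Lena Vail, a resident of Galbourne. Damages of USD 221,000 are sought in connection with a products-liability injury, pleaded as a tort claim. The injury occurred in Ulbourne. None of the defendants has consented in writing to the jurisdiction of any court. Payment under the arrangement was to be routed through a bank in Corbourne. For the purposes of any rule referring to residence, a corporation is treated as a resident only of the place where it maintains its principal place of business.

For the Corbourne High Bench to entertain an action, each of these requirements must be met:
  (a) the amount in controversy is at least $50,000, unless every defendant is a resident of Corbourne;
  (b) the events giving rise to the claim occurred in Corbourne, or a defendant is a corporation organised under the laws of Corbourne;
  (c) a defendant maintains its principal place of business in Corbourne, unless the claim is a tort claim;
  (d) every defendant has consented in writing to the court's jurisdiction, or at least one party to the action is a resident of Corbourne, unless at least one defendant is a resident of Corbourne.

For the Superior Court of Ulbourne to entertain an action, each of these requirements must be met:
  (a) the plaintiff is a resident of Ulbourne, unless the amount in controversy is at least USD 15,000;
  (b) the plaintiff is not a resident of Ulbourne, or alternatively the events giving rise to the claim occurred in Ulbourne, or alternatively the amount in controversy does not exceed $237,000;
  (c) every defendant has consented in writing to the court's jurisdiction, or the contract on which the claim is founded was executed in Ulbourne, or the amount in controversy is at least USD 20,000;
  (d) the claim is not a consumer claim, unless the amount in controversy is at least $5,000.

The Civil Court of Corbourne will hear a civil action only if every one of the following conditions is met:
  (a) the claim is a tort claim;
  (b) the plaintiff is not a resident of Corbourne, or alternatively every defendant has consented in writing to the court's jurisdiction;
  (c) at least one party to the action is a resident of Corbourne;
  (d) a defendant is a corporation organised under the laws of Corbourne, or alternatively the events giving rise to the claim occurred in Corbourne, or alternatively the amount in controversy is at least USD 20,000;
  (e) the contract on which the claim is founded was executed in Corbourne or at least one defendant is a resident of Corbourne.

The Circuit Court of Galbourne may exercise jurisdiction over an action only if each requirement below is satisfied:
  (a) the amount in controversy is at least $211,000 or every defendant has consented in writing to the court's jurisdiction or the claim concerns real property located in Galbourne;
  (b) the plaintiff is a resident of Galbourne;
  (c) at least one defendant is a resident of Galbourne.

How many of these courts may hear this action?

The Corbourne High Bench:
  (a) The amount in controversy is 221,000 dollars, which meets the USD 50,000 floor. Satisfied.
  (b) Sorensen Industries is organised under the laws of Corbourne — that alternative is enough. Satisfied.
  (c) Sorensen Industries has its principal place of business in Corbourne. Satisfied.
  (d) Sorensen Industries resides in Corbourne, which satisfies one of the alternatives. Met.
  → All conditions met; jurisdiction exists.
The Superior Court of Ulbourne:
  (a) The plaintiff resides in Galbourne, not Ulbourne. But the amount in controversy is $221,000, which meets the 15,000 dollars floor, and the 'unless' clause therefore excuses the requirement. Condition met.
  (b) The plaintiff resides in Galbourne, which is not Ulbourne, so this disjunct is met. Condition met.
  (c) The amount in controversy is $221,000, which meets the $20,000 floor, which satisfies one of the alternatives. Met.
  (d) The claim is a tort claim, not a consumer claim. Met.
  → Every requirement is satisfied — jurisdiction.
The Civil Court of Corbourne:
  (a) The claim is a tort claim. Met.
  (b) The plaintiff resides in Galbourne, which is not Corbourne, so one alternative holds. Met.
  (c) Sorensen Industries resides in Corbourne. Condition met.
  (d) Sorensen Industries is organised under the laws of Corbourne — that alternative is enough. Satisfied.
  (e) Sorensen Industries resides in Corbourne — that alternative is enough. Satisfied.
  → The court has jurisdiction.
The Circuit Court of Galbourne:
  (a) The amount in controversy is 221,000 dollars, which meets the 211,000 dollars floor, so one alternative holds. Satisfied.
  (b) The plaintiff resides in Galbourne. Met.
  (c) Lena Vail resides in Galbourne. Met.
  → Every requirement is satisfied — jurisdiction.
Courts with jurisdiction: the Corbourne High Bench, the Superior Court of Ulbourne, the Civil Court of Corbourne, the Circuit Court of Galbourne — 4 in total.

4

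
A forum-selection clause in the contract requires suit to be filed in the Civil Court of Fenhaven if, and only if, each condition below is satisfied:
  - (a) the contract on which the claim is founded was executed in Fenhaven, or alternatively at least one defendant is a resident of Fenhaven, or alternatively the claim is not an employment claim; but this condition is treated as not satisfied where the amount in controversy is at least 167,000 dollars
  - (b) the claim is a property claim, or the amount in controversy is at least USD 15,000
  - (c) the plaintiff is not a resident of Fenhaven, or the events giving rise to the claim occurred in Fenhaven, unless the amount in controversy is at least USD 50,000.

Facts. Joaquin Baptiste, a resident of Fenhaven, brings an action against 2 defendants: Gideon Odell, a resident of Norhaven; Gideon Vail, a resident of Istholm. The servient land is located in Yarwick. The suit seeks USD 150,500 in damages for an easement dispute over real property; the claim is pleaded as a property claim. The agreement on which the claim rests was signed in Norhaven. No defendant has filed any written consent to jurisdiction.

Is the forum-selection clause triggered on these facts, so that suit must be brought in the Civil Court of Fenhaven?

The Civil Court of Fenhaven:
  (a) The claim is a property claim, not an employment claim, so this disjunct is met. The carve-out does not apply: the amount in controversy is $150,500, below the $167,000 floor. Satisfied.
  (b) The claim is a property claim, so one alternative holds. Satisfied.
  (c) The plaintiff resides in Fenhaven; the operative events occurred in Yarwick, not Fenhaven — none of the alternatives is met. However, the amount in controversy is 150,500 dollars, which meets the $50,000 floor, so the 'unless' proviso supplies this condition. Satisfied.
  → The clause applies.

Yes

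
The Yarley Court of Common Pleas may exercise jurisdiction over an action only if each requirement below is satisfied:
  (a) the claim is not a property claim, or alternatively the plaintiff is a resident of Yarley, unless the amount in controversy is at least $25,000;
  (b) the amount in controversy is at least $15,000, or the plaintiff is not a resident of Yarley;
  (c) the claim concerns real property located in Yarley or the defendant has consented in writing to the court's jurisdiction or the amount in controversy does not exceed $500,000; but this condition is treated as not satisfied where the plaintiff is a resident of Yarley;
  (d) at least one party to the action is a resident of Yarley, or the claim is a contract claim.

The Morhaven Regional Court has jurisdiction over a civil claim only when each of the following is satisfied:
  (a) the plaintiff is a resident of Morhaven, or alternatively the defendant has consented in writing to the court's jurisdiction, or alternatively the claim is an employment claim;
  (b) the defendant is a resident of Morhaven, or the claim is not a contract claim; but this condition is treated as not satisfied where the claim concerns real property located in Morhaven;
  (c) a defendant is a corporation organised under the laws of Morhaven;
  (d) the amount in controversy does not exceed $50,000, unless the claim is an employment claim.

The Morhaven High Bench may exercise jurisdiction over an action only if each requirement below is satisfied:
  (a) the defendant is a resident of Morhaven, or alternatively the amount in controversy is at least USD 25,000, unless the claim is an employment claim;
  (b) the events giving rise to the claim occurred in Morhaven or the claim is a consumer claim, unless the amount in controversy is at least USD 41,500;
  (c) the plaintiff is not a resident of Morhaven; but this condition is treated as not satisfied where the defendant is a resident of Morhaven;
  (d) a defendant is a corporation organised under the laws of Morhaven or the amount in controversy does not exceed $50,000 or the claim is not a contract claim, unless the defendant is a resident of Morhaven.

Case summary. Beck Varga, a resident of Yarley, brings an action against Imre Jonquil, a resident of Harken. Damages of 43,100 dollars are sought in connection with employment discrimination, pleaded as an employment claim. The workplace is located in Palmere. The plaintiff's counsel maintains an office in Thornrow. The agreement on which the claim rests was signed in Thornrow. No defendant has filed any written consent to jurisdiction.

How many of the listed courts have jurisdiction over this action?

1

The Yarley Court of Common Pleas:
  (a) The claim is an employment claim, not a property claim — that alternative is enough. Satisfied.
  (b) The amount in controversy is USD 43,100, which meets the 15,000 dollars floor, so this disjunct is met. Condition met.
  (c) The amount in controversy is USD 43,100, within the USD 500,000 ceiling — that alternative is enough. But the carve-out bites: the plaintiff resides in Yarley. Not met.
  (d) Beck Varga resides in Yarley, which satisfies one of the alternatives. Satisfied.
  → The court lacks jurisdiction.
The Morhaven Regional Court:
  (a) The claim is an employment claim, which satisfies one of the alternatives. Met.
  (b) The claim is an employment claim, not a contract claim, which satisfies one of the alternatives. And the carve-out is inapplicable — the claim does not concern real property. Met.
  (c) No defendant is a corporation. Fails.
  (d) The amount in controversy is 43,100 dollars, within the USD 50,000 ceiling. Satisfied.
  → Not every requirement is met — no jurisdiction.
The Morhaven High Bench:
  (a) The amount in controversy is 43,100 dollars, which meets the $25,000 floor, so one alternative holds. Satisfied.
  (b) The operative events occurred in Palmere, not Morhaven; the claim is an employment claim, not a consumer claim — every alternative fails. But the amount in controversy is USD 43,100, which meets the USD 41,500 floor, and the 'unless' clause therefore excuses the requirement. Met.
  (c) The plaintiff resides in Yarley, which is not Morhaven. The carve-out does not apply: the defendant resides in Harken, not Morhaven. Condition met.
  (d) The amount in controversy is $43,100, within the USD 50,000 ceiling — that alternative is enough. Satisfied.
  → The court has jurisdiction.
Courts with jurisdiction: the Morhaven High Bench — 1 in total.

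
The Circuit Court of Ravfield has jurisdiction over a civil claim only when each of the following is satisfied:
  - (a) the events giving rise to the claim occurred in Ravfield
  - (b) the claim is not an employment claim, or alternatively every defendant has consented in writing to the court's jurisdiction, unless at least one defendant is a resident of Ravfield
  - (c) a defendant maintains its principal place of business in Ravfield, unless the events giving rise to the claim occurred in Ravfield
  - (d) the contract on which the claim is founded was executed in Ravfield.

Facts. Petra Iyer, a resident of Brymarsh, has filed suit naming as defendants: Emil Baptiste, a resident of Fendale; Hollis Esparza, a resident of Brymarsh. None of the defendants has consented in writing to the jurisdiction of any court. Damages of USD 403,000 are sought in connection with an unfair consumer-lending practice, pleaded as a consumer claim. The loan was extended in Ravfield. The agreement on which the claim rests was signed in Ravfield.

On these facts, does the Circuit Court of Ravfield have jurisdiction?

Yes

The Circuit Court of Ravfield:
  (a) The operative events occurred in Ravfield. Satisfied.
  (b) The claim is a consumer claim, not an employment claim, which satisfies one of the alternatives. Met.
  (c) No defendant is a corporation. The proviso rescues it, though: the operative events occurred in Ravfield. Met.
  (d) The contract was executed in Ravfield. Condition met.
  → Jurisdiction lies.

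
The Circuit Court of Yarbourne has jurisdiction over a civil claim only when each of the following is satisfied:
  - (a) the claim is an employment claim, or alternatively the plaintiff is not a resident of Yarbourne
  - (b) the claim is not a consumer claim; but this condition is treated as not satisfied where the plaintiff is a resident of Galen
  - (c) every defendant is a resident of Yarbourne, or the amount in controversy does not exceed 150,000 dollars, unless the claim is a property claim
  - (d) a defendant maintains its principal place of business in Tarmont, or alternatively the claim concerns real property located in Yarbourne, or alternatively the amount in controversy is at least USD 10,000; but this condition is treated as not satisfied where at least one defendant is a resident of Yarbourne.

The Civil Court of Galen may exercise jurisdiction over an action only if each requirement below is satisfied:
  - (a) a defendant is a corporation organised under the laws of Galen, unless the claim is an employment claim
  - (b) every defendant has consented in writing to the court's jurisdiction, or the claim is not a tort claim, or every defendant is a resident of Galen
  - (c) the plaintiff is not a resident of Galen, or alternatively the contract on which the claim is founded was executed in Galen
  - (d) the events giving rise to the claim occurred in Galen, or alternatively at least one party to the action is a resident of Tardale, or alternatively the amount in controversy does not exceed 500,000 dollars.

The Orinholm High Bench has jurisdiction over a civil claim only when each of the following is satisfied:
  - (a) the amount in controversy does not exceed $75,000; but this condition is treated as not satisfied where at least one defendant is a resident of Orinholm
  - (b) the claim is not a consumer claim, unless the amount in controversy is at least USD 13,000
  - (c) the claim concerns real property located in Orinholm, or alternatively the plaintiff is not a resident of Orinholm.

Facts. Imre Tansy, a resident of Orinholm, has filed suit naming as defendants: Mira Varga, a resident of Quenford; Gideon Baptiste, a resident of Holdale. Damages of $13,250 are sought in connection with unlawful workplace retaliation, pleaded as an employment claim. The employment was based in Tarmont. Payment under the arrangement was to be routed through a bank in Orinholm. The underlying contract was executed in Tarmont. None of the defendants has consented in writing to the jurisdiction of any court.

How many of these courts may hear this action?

2

The Circuit Court of Yarbourne:
  (a) The claim is an employment claim, so this disjunct is met. Met.
  (b) The claim is an employment claim, not a consumer claim. And the carve-out is inapplicable — the plaintiff resides in Orinholm, not Galen. Condition met.
  (c) The amount in controversy is USD 13,250, within the 150,000 dollars ceiling, so one alternative holds. Satisfied.
  (d) The amount in controversy is 13,250 dollars, which meets the $10,000 floor — that alternative is enough. And the carve-out is inapplicable — no defendant resides in Yarbourne (they reside in Quenford, Holdale). Condition met.
  → The court has jurisdiction.
The Civil Court of Galen:
  (a) No defendant is a corporation. However, the claim is an employment claim, so the 'unless' proviso supplies this condition. Satisfied.
  (b) The claim is an employment claim, not a tort claim, so one alternative holds. Satisfied.
  (c) The plaintiff resides in Orinholm, which is not Galen, so one alternative holds. Satisfied.
  (d) The amount in controversy is $13,250, within the $500,000 ceiling — that alternative is enough. Condition met.
  → Every requirement is satisfied — jurisdiction.
The Orinholm High Bench:
  (a) The amount in controversy is 13,250 dollars, within the $75,000 ceiling. The carve-out does not apply: no defendant resides in Orinholm (they reside in Quenford, Holdale). Condition met.
  (b) The claim is an employment claim, not a consumer claim. Satisfied.
  (c) The claim does not concern real property; the plaintiff resides in Orinholm — no alternative holds. Condition not met.
  → No jurisdiction.
Courts with jurisdiction: the Circuit Court of Yarbourne, the Civil Court of Galen — 2 in total.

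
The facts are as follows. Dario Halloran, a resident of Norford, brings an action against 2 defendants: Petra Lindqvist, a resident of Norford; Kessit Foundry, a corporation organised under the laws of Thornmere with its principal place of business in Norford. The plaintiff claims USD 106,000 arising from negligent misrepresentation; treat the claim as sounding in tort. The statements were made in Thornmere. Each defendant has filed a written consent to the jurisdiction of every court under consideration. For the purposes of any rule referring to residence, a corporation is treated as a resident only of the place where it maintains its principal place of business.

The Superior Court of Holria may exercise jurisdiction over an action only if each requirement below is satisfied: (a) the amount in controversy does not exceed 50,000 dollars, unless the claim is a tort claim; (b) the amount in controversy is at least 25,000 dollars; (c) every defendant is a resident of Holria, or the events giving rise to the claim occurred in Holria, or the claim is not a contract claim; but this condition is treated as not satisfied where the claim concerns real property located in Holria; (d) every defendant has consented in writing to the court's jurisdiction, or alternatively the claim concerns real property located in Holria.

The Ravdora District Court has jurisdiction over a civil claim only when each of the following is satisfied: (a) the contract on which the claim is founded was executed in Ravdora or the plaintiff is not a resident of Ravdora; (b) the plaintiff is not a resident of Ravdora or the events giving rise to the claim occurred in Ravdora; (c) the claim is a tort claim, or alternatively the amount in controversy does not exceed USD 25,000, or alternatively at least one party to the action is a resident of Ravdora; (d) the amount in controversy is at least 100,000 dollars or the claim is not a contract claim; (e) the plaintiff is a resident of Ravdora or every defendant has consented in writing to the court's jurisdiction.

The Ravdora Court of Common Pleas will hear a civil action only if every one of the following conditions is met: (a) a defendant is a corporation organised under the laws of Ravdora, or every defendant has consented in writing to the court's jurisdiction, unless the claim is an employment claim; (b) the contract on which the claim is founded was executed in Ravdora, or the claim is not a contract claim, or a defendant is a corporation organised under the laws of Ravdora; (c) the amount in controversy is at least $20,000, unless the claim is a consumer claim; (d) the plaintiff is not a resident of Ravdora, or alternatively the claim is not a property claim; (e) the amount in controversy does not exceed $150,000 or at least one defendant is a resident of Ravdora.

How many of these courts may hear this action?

The Superior Court of Holria:
  (a) The amount in controversy is USD 106,000, above the USD 50,000 ceiling. But the claim is a tort claim, and the 'unless' clause therefore excuses the requirement. Condition met.
  (b) The amount in controversy is USD 106,000, which meets the 25,000 dollars floor. Satisfied.
  (c) The claim is a tort claim, not a contract claim, so one alternative holds. And the carve-out is inapplicable — the claim does not concern real property. Condition met.
  (d) Every defendant has filed written consent — that alternative is enough. Met.
  → Every requirement is satisfied — jurisdiction.
The Ravdora District Court:
  (a) The plaintiff resides in Norford, which is not Ravdora, so this disjunct is met. Satisfied.
  (b) The plaintiff resides in Norford, which is not Ravdora — that alternative is enough. Satisfied.
  (c) The claim is a tort claim, so this disjunct is met. Met.
  (d) The amount in controversy is USD 106,000, which meets the USD 100,000 floor, so one alternative holds. Met.
  (e) Every defendant has filed written consent, so this disjunct is met. Condition met.
  → Jurisdiction lies.
The Ravdora Court of Common Pleas:
  (a) Every defendant has filed written consent — that alternative is enough. Met.
  (b) The claim is a tort claim, not a contract claim, so one alternative holds. Condition met.
  (c) The amount in controversy is 106,000 dollars, which meets the 20,000 dollars floor. Met.
  (d) The plaintiff resides in Norford, which is not Ravdora — that alternative is enough. Satisfied.
  (e) The amount in controversy is 106,000 dollars, within the 150,000 dollars ceiling, so this disjunct is met. Met.
  → Every requirement is satisfied — jurisdiction.
Courts with jurisdiction: the Superior Court of Holria, the Ravdora District Court, the Ravdora Court of Common Pleas — 3 in total.

3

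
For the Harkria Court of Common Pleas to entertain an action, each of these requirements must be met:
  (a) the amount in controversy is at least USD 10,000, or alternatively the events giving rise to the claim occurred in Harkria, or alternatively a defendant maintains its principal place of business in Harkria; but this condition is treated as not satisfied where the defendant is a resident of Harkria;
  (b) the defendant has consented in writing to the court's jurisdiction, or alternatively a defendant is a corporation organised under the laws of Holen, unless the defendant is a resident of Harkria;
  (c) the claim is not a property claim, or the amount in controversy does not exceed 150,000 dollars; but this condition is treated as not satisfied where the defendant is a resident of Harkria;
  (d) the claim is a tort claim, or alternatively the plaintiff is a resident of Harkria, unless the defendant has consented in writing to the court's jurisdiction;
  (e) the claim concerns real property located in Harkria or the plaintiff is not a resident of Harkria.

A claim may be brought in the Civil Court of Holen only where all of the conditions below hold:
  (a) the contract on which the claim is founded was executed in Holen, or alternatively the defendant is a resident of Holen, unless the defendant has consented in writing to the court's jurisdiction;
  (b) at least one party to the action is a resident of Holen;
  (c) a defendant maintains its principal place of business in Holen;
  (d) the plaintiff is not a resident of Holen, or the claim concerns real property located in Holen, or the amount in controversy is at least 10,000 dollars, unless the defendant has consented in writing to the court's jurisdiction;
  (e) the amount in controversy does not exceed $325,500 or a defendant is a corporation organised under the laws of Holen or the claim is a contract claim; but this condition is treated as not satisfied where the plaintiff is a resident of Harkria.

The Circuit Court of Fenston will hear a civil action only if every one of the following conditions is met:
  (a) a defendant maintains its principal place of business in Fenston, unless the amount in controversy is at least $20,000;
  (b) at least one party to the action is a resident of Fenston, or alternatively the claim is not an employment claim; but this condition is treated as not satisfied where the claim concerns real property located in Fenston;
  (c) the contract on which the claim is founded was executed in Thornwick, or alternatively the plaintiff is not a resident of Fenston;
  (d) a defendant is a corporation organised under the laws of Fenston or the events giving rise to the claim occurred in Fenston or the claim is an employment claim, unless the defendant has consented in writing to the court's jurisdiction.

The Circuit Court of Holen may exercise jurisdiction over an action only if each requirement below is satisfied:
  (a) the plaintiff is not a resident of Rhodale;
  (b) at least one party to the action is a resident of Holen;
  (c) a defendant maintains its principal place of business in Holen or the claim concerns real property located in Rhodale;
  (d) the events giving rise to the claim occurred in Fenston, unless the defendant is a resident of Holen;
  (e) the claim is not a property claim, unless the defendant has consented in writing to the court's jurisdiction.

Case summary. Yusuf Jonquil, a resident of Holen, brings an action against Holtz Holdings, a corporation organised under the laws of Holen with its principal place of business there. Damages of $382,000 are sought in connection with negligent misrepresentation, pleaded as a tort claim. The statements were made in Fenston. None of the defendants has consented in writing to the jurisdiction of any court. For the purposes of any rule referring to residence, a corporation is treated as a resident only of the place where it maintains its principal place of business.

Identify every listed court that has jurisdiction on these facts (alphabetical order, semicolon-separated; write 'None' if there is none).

the Circuit Court of Fenston; the Circuit Court of Holen; the Civil Court of Holen; the Harkria Court of Common Pleas

The Harkria Court of Common Pleas:
  (a) The amount in controversy is 382,000 dollars, which meets the USD 10,000 floor, so one alternative holds. The exception is not triggered, since the defendant resides in Holen, not Harkria. Condition met.
  (b) Holtz Holdings is organised under the laws of Holen, which satisfies one of the alternatives. Met.
  (c) The claim is a tort claim, not a property claim, which satisfies one of the alternatives. And the carve-out is inapplicable — the defendant resides in Holen, not Harkria. Satisfied.
  (d) The claim is a tort claim, which satisfies one of the alternatives. Condition met.
  (e) The plaintiff resides in Holen, which is not Harkria, which satisfies one of the alternatives. Satisfied.
  → All conditions met; jurisdiction exists.
The Civil Court of Holen:
  (a) The defendant resides in Holen, so one alternative holds. Met.
  (b) Yusuf Jonquil resides in Holen. Met.
  (c) Holtz Holdings has its principal place of business in Holen. Satisfied.
  (d) The amount in controversy is USD 382,000, which meets the 10,000 dollars floor — that alternative is enough. Met.
  (e) Holtz Holdings is organised under the laws of Holen — that alternative is enough. And the carve-out is inapplicable — the plaintiff resides in Holen, not Harkria. Condition met.
  → All conditions met; jurisdiction exists.
The Circuit Court of Fenston:
  (a) The corporate defendant(s) have their principal place of business in Holen, not Fenston. However, the amount in controversy is 382,000 dollars, which meets the 20,000 dollars floor, so the 'unless' proviso supplies this condition. Met.
  (b) The claim is a tort claim, not an employment claim, which satisfies one of the alternatives. And the carve-out is inapplicable — the claim does not concern real property. Satisfied.
  (c) The plaintiff resides in Holen, which is not Fenston, which satisfies one of the alternatives. Condition met.
  (d) The operative events occurred in Fenston, so this disjunct is met. Condition met.
  → The court has jurisdiction.
The Circuit Court of Holen:
  (a) The plaintiff resides in Holen, which is not Rhodale. Satisfied.
  (b) Yusuf Jonquil resides in Holen. Satisfied.
  (c) Holtz Holdings has its principal place of business in Holen — that alternative is enough. Condition met.
  (d) The operative events occurred in Fenston. Satisfied.
  (e) The claim is a tort claim, not a property claim. Satisfied.
  → Jurisdiction lies.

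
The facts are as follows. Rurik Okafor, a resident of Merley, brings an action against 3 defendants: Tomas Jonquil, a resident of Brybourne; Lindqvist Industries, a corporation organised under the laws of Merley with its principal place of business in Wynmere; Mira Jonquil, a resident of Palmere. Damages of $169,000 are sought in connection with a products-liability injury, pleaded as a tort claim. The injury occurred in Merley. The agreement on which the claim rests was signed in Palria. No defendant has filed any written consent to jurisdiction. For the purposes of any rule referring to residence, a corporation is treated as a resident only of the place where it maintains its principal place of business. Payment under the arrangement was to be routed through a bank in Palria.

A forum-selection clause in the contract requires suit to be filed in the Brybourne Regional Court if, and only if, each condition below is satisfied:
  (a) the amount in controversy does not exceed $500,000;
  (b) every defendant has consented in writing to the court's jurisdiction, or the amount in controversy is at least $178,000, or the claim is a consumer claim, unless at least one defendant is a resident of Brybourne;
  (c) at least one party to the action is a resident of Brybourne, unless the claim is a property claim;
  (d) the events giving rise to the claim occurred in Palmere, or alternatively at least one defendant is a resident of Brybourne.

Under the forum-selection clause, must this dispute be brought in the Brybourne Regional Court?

Yes

The Brybourne Regional Court:
  (a) The amount in controversy is 169,000 dollars, within the 500,000 dollars ceiling. Met.
  (b) No such written consent has been filed; the amount in controversy is $169,000, below the $178,000 floor; the claim is a tort claim, not a consumer claim — every alternative fails. However, Tomas Jonquil resides in Brybourne, so the 'unless' proviso supplies this condition. Satisfied.
  (c) Tomas Jonquil resides in Brybourne. Met.
  (d) Tomas Jonquil resides in Brybourne, which satisfies one of the alternatives. Condition met.
  → Forum clause is triggered.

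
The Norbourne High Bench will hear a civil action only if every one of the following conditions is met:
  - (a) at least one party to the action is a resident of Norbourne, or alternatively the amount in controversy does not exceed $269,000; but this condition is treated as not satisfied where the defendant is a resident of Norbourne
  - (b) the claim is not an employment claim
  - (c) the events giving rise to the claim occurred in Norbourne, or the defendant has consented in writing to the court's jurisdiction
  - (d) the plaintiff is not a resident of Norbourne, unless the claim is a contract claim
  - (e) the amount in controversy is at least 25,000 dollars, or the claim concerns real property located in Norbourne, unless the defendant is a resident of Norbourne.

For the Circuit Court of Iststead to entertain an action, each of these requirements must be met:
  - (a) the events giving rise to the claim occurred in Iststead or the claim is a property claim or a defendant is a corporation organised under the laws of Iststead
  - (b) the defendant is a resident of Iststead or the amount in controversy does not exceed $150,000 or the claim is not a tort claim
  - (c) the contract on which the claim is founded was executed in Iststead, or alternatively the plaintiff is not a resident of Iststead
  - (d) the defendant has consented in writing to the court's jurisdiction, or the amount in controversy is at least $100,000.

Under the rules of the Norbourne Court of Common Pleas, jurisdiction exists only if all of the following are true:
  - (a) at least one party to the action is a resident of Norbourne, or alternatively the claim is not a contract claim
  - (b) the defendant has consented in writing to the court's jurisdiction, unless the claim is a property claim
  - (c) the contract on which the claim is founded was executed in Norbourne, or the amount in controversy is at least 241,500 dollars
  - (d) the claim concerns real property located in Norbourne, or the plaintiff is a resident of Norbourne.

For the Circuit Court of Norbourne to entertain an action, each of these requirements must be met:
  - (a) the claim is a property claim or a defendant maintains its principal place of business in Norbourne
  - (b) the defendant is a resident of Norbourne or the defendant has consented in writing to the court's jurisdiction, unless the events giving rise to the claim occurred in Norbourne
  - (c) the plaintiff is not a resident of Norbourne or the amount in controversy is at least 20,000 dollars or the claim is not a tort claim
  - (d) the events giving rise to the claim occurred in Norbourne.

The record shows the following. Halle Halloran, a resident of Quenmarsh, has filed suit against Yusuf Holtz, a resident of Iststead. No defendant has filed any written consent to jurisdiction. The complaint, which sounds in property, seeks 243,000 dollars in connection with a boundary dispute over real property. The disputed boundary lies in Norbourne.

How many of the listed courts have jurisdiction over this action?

4

The Norbourne High Bench:
  (a) The amount in controversy is USD 243,000, within the USD 269,000 ceiling, so this disjunct is met. And the carve-out is inapplicable — the defendant resides in Iststead, not Norbourne. Satisfied.
  (b) The claim is a property claim, not an employment claim. Condition met.
  (c) The operative events occurred in Norbourne, so this disjunct is met. Condition met.
  (d) The plaintiff resides in Quenmarsh, which is not Norbourne. Condition met.
  (e) The amount in controversy is USD 243,000, which meets the USD 25,000 floor — that alternative is enough. Met.
  → Every requirement is satisfied — jurisdiction.
The Circuit Court of Iststead:
  (a) The claim is a property claim — that alternative is enough. Met.
  (b) The defendant resides in Iststead, so this disjunct is met. Satisfied.
  (c) The plaintiff resides in Quenmarsh, which is not Iststead — that alternative is enough. Met.
  (d) The amount in controversy is $243,000, which meets the 100,000 dollars floor, which satisfies one of the alternatives. Met.
  → All conditions met; jurisdiction exists.
The Norbourne Court of Common Pleas:
  (a) The claim is a property claim, not a contract claim — that alternative is enough. Met.
  (b) No such written consent has been filed. The proviso rescues it, though: the claim is a property claim. Condition met.
  (c) The amount in controversy is 243,000 dollars, which meets the USD 241,500 floor, so this disjunct is met. Met.
  (d) The property lies in Norbourne, so one alternative holds. Satisfied.
  → All conditions met; jurisdiction exists.
The Circuit Court of Norbourne:
  (a) The claim is a property claim — that alternative is enough. Met.
  (b) The defendant resides in Iststead, not Norbourne; no such written consent has been filed — none of the alternatives is met. But the operative events occurred in Norbourne, and the 'unless' clause therefore excuses the requirement. Satisfied.
  (c) The plaintiff resides in Quenmarsh, which is not Norbourne, which satisfies one of the alternatives. Condition met.
  (d) The operative events occurred in Norbourne. Condition met.
  → The court has jurisdiction.
Courts with jurisdiction: the Norbourne High Bench, the Circuit Court of Iststead, the Norbourne Court of Common Pleas, the Circuit Court of Norbourne — 4 in total.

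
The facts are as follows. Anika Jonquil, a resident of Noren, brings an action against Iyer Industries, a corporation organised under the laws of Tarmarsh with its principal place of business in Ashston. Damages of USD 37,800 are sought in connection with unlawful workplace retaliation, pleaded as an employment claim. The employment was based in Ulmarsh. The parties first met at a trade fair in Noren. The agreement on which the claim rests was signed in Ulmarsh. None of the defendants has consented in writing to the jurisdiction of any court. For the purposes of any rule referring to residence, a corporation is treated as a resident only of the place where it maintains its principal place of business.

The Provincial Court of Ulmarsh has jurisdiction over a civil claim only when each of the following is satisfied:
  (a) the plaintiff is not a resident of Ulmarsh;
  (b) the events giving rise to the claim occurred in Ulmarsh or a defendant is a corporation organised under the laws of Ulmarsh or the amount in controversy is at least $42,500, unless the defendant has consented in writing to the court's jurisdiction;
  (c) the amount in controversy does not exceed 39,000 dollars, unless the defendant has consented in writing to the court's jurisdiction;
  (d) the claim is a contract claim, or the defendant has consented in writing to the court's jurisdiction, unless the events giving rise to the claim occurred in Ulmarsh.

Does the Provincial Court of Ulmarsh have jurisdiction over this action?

The Provincial Court of Ulmarsh:
  (a) The plaintiff resides in Noren, which is not Ulmarsh. Met.
  (b) The operative events occurred in Ulmarsh — that alternative is enough. Satisfied.
  (c) The amount in controversy is $37,800, within the $39,000 ceiling. Condition met.
  (d) The claim is an employment claim, not a contract claim; no such written consent has been filed — every alternative fails. The proviso rescues it, though: the operative events occurred in Ulmarsh. Met.
  → The court has jurisdiction.

Yes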